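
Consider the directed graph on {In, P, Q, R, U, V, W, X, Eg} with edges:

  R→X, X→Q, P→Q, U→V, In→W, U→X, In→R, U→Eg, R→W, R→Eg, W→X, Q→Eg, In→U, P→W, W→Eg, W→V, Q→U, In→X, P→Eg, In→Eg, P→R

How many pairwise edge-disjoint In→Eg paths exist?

5

Assign every edge capacity 1; by Menger, the answer equals the max flow.
Path In→Eg (+1); total 1.
Path In→R→Eg (+1); total 2.
Path In→U→Eg (+1); total 3.
Path In→W→Eg (+1); total 4.
Path In→X→Q→Eg (+1); total 5.
No residual In→Eg path; max flow = 5.
Certifying cut of size 5: {In→Eg, In→R, In→U, In→W, In→X}.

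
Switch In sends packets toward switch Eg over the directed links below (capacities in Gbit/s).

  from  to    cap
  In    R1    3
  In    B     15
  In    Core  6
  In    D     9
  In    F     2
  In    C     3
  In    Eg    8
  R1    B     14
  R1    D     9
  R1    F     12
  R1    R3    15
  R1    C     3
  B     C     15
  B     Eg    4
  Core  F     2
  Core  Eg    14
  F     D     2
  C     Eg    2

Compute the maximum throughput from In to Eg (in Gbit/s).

20

Augment In→Eg: bottleneck 8, flow now 8.
Augment In→B→Eg: bottleneck 4, flow now 12.
Augment In→Core→Eg: bottleneck 6, flow now 18.
Augment In→C→Eg: bottleneck 2, flow now 20.
No augmenting path remains; maximum flow = 20.
In the residual graph, reachable from In: {In, R1, B, D, F, R3, C}.
Min-cut edges: In→Core (6), In→Eg (8), B→Eg (4), C→Eg (2); capacity 6 + 8 + 4 + 2 = 20.
This cut is saturated, so no flow can exceed 20.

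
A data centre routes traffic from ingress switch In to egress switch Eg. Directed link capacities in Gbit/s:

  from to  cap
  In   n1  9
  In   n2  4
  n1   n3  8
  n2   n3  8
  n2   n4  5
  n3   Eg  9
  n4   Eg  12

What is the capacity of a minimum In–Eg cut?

Augment In→n1→n3→Eg: bottleneck 8, flow now 8.
Augment In→n2→n3→Eg: bottleneck 1, flow now 9.
Augment In→n2→n4→Eg: bottleneck 3, flow now 12.
No augmenting path remains; maximum flow = 12.
By max-flow min-cut, the minimum cut capacity equals the max flow.
In the residual graph, reachable from In: {In, n1}.
Min-cut edges: In→n2 (4), n1→n3 (8); capacity 4 + 8 = 12.

12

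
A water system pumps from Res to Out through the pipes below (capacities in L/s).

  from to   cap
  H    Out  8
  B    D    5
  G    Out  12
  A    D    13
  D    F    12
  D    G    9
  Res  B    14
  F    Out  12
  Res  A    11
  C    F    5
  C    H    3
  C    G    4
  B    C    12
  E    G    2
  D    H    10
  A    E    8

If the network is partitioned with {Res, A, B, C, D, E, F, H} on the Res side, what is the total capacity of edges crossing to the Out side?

35

Edges leaving {Res, A, B, C, D, E, F, H}: C→G (4), D→G (9), E→G (2), F→Out (12), H→Out (8).
Cut capacity = 4 + 9 + 2 + 12 + 8 = 35.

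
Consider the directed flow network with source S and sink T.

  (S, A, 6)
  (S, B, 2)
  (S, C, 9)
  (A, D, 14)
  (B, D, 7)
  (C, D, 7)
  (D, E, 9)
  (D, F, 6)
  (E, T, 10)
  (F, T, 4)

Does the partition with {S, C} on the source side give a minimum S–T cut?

No — its capacity is 15, but the minimum cut has capacity 13.

Given cut capacity: 6 + 2 + 7 = 15.
Augment S→A→D→E→T: bottleneck 6, flow now 6.
Augment S→B→D→E→T: bottleneck 2, flow now 8.
Augment S→C→D→E→T: bottleneck 1, flow now 9.
Augment S→C→D→F→T: bottleneck 4, flow now 13.
No augmenting path remains; maximum flow = 13.
In the residual graph, reachable from S: {S, A, B, C, D, F}.
Min-cut edges: D→E (9), F→T (4); capacity 9 + 4 = 13.
Cut capacity 15 exceeds the max flow 13, so it is not minimum.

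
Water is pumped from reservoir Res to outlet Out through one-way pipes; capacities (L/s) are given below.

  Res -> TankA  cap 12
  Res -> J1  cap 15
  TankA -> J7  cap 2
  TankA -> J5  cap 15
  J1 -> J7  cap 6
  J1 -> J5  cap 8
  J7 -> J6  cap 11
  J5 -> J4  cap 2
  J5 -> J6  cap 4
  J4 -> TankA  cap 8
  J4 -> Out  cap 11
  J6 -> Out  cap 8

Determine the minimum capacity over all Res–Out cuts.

Augment Res→TankA→J7→J6→Out: bottleneck 2, flow now 2.
Augment Res→TankA→J5→J4→Out: bottleneck 2, flow now 4.
Augment Res→TankA→J5→J6→Out: bottleneck 4, flow now 8.
Augment Res→J1→J7→J6→Out: bottleneck 2, flow now 10.
No augmenting path remains; maximum flow = 10.
By max-flow min-cut, the minimum cut capacity equals the max flow.
In the residual graph, reachable from Res: {Res, TankA, J1, J7, J5, J6}.
Min-cut edges: J5→J4 (2), J6→Out (8); capacity 2 + 8 = 10.

10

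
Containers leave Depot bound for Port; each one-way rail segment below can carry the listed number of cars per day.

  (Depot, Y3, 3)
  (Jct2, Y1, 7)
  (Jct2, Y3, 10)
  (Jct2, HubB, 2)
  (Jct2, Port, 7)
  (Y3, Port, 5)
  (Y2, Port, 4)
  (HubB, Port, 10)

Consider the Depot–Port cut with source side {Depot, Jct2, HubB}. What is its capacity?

Edges leaving {Depot, Jct2, HubB}: Depot→Y3 (3), Jct2→Y1 (7), Jct2→Y3 (10), Jct2→Port (7), HubB→Port (10).
Cut capacity = 3 + 7 + 10 + 7 + 10 = 37.

37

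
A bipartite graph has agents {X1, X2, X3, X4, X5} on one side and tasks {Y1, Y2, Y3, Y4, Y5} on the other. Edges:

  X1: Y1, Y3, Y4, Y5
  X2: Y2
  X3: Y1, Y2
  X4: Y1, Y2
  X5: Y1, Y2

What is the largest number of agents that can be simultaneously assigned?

Unit-capacity flow: source→left, listed edges, right→sink; max matching = max flow.
Augmenting path X1→Y1 (+1); matched 1.
Augmenting path X2→Y2 (+1); matched 2.
Augmenting path X3→Y1→X1→Y3 (+1); matched 3.
No augmenting path remains; maximum matching = 3.
König certificate: {X1, Y1, Y2} is a vertex cover of size 3 (every listed pair touches it), so no matching can be larger.

3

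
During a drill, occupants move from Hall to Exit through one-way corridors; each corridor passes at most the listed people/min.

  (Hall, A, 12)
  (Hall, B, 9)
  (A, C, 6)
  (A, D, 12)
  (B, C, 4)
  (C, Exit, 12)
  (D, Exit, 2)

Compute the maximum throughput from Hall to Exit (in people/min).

Augment Hall→A→C→Exit: bottleneck 6, flow now 6.
Augment Hall→A→D→Exit: bottleneck 2, flow now 8.
Augment Hall→B→C→Exit: bottleneck 4, flow now 12.
No augmenting path remains; maximum flow = 12.
In the residual graph, reachable from Hall: {Hall, A, B, D}.
Min-cut edges: A→C (6), B→C (4), D→Exit (2); capacity 6 + 4 + 2 = 12.
This cut is saturated, so no flow can exceed 12.

12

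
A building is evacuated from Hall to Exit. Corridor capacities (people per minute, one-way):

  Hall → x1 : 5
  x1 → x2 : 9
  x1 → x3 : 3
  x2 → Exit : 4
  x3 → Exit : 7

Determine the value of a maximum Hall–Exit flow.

Augment Hall→x1→x2→Exit: bottleneck 4, flow now 4.
Augment Hall→x1→x3→Exit: bottleneck 1, flow now 5.
No augmenting path remains; maximum flow = 5.
In the residual graph, reachable from Hall: {Hall}.
Min-cut edges: Hall→x1 (5); capacity 5 = 5.
This cut is saturated, so no flow can exceed 5.

5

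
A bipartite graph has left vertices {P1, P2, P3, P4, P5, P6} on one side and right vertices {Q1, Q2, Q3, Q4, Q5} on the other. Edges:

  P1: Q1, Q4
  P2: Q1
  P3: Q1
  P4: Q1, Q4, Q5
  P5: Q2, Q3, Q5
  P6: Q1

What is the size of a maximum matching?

Unit-capacity flow: source→left, listed edges, right→sink; max matching = max flow.
Augmenting path P1→Q1 (+1); matched 1.
Augmenting path P4→Q4 (+1); matched 2.
Augmenting path P5→Q2 (+1); matched 3.
Augmenting path P2→Q1→P1→Q4→P4→Q5 (+1); matched 4.
No augmenting path remains; maximum matching = 4.
König certificate: {P1, P4, P5, Q1} is a vertex cover of size 4 (every listed pair touches it), so no matching can be larger.

4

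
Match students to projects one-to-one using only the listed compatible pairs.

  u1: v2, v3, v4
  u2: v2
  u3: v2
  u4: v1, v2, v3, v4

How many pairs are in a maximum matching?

3

Unit-capacity flow: source→left, listed edges, right→sink; max matching = max flow.
Augmenting path u1→v2 (+1); matched 1.
Augmenting path u4→v1 (+1); matched 2.
Augmenting path u2→v2→u1→v3 (+1); matched 3.
No augmenting path remains; maximum matching = 3.
König certificate: {u1, u4, v2} is a vertex cover of size 3 (every listed pair touches it), so no matching can be larger.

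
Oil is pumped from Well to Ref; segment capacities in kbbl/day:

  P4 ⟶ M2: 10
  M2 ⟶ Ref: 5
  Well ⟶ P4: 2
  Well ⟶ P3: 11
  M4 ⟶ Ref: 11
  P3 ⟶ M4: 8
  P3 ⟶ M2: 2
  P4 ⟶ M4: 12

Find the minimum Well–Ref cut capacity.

Augment Well→P4→M4→Ref: bottleneck 2, flow now 2.
Augment Well→P3→M4→Ref: bottleneck 8, flow now 10.
Augment Well→P3→M2→Ref: bottleneck 2, flow now 12.
No augmenting path remains; maximum flow = 12.
By max-flow min-cut, the minimum cut capacity equals the max flow.
In the residual graph, reachable from Well: {Well, P3}.
Min-cut edges: Well→P4 (2), P3→M4 (8), P3→M2 (2); capacity 2 + 8 + 2 = 12.

12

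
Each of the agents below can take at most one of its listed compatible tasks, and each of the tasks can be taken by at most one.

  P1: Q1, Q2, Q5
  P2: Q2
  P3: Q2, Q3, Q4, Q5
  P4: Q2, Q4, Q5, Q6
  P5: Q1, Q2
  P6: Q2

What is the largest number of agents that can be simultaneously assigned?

Unit-capacity flow: source→left, listed edges, right→sink; max matching = max flow.
Augmenting path P1→Q1 (+1); matched 1.
Augmenting path P2→Q2 (+1); matched 2.
Augmenting path P3→Q3 (+1); matched 3.
Augmenting path P4→Q4 (+1); matched 4.
Augmenting path P5→Q1→P1→Q5 (+1); matched 5.
No augmenting path remains; maximum matching = 5.
König certificate: {P1, P3, P4, P5, Q2} is a vertex cover of size 5 (every listed pair touches it), so no matching can be larger.

5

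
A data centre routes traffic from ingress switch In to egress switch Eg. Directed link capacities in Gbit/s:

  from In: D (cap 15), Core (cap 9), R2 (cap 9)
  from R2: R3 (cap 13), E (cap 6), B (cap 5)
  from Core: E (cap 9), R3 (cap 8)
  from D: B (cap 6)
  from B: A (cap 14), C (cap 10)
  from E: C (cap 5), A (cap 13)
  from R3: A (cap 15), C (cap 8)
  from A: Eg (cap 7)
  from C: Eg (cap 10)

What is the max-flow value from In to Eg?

17

Augment In→R2→B→A→Eg: bottleneck 5, flow now 5.
Augment In→R2→E→A→Eg: bottleneck 2, flow now 7.
Augment In→R2→E→C→Eg: bottleneck 2, flow now 9.
Augment In→Core→E→C→Eg: bottleneck 3, flow now 12.
Augment In→Core→R3→C→Eg: bottleneck 5, flow now 17.
No augmenting path remains; maximum flow = 17.
In the residual graph, reachable from In: {In, R2, Core, D, B, E, R3, A, C}.
Min-cut edges: A→Eg (7), C→Eg (10); capacity 7 + 10 = 17.
This cut is saturated, so no flow can exceed 17.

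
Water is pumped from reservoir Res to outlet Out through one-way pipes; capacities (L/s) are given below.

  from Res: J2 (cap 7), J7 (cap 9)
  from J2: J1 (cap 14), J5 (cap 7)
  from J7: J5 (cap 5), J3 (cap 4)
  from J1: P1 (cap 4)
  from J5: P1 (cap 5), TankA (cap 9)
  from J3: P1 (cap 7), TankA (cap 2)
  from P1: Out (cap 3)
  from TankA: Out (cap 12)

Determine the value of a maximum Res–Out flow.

Augment Res→J2→J1→P1→Out: bottleneck 3, flow now 3.
Augment Res→J2→J5→TankA→Out: bottleneck 4, flow now 7.
Augment Res→J7→J5→TankA→Out: bottleneck 5, flow now 12.
Augment Res→J7→J3→TankA→Out: bottleneck 2, flow now 14.
No augmenting path remains; maximum flow = 14.
In the residual graph, reachable from Res: {Res, J2, J7, J1, J5, J3, P1}.
Min-cut edges: J5→TankA (9), J3→TankA (2), P1→Out (3); capacity 9 + 2 + 3 = 14.
This cut is saturated, so no flow can exceed 14.

14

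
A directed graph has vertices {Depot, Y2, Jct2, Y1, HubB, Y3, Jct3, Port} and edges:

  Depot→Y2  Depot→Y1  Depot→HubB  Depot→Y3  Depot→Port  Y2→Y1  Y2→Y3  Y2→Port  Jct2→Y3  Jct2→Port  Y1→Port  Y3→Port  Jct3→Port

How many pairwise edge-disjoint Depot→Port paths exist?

Assign every edge capacity 1; by Menger, the answer equals the max flow.
Path Depot→Port (+1); total 1.
Path Depot→Y2→Port (+1); total 2.
Path Depot→Y1→Port (+1); total 3.
Path Depot→Y3→Port (+1); total 4.
No residual Depot→Port path; max flow = 4.
Certifying cut of size 4: {Depot→Port, Depot→Y1, Depot→Y2, Depot→Y3}.

4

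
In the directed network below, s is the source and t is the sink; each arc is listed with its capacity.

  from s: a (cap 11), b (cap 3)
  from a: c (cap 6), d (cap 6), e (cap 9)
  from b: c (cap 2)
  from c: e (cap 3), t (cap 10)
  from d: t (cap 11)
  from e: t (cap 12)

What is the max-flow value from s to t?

Augment s→a→c→t: bottleneck 6, flow now 6.
Augment s→a→d→t: bottleneck 5, flow now 11.
Augment s→b→c→t: bottleneck 2, flow now 13.
No augmenting path remains; maximum flow = 13.
In the residual graph, reachable from s: {s, b}.
Min-cut edges: s→a (11), b→c (2); capacity 11 + 2 = 13.
This cut is saturated, so no flow can exceed 13.

13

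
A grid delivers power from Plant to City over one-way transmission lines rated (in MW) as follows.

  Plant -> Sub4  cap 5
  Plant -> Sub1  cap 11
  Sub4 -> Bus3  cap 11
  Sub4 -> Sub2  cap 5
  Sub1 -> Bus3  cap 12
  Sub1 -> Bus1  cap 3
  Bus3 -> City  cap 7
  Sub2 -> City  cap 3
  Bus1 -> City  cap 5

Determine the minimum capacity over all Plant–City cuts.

13

Augment Plant→Sub4→Bus3→City: bottleneck 5, flow now 5.
Augment Plant→Sub1→Bus3→City: bottleneck 2, flow now 7.
Augment Plant→Sub1→Bus1→City: bottleneck 3, flow now 10.
Augment Plant→Sub1→Bus3→Sub4→Sub2→City: bottleneck 3, flow now 13. (uses reverse residual edge)
No augmenting path remains; maximum flow = 13.
By max-flow min-cut, the minimum cut capacity equals the max flow.
In the residual graph, reachable from Plant: {Plant, Sub4, Sub1, Bus3, Sub2}.
Min-cut edges: Sub1→Bus1 (3), Bus3→City (7), Sub2→City (3); capacity 3 + 7 + 3 = 13.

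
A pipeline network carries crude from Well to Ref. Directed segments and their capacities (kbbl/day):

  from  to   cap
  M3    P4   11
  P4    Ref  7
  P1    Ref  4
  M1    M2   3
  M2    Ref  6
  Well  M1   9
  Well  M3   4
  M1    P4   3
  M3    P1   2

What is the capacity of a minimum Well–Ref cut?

10

Augment Well→M1→M2→Ref: bottleneck 3, flow now 3.
Augment Well→M1→P4→Ref: bottleneck 3, flow now 6.
Augment Well→M3→P1→Ref: bottleneck 2, flow now 8.
Augment Well→M3→P4→Ref: bottleneck 2, flow now 10.
No augmenting path remains; maximum flow = 10.
By max-flow min-cut, the minimum cut capacity equals the max flow.
In the residual graph, reachable from Well: {Well, M1}.
Min-cut edges: Well→M3 (4), M1→M2 (3), M1→P4 (3); capacity 4 + 3 + 3 = 10.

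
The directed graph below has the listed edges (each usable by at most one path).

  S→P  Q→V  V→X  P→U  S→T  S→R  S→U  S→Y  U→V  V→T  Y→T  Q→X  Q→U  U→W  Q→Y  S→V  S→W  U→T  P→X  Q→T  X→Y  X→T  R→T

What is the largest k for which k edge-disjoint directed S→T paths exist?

6

Assign every edge capacity 1; by Menger, the answer equals the max flow.
Path S→T (+1); total 1.
Path S→R→T (+1); total 2.
Path S→U→T (+1); total 3.
Path S→V→T (+1); total 4.
Path S→Y→T (+1); total 5.
Path S→P→X→T (+1); total 6.
No residual S→T path; max flow = 6.
Certifying cut of size 6: {S→P, S→R, S→T, S→U, S→V, S→Y}.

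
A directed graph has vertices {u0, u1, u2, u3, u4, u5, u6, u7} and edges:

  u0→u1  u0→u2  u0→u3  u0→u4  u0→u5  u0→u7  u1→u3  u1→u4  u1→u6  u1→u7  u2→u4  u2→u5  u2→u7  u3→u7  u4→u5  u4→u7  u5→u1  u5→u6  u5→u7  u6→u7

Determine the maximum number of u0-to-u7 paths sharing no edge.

6

Assign every edge capacity 1; by Menger, the answer equals the max flow.
Path u0→u7 (+1); total 1.
Path u0→u1→u7 (+1); total 2.
Path u0→u2→u7 (+1); total 3.
Path u0→u3→u7 (+1); total 4.
Path u0→u4→u7 (+1); total 5.
Path u0→u5→u7 (+1); total 6.
No residual u0→u7 path; max flow = 6.
Certifying cut of size 6: {u0→u1, u0→u2, u0→u3, u0→u4, u0→u5, u0→u7}.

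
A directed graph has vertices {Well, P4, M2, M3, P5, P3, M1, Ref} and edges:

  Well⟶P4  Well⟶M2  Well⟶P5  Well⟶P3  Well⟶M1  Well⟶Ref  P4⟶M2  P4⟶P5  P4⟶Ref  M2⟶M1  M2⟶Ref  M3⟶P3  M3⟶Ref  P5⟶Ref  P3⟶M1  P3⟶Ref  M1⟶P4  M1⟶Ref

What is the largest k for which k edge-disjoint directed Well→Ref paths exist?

6

Assign every edge capacity 1; by Menger, the answer equals the max flow.
Path Well→Ref (+1); total 1.
Path Well→P4→Ref (+1); total 2.
Path Well→M2→Ref (+1); total 3.
Path Well→P5→Ref (+1); total 4.
Path Well→P3→Ref (+1); total 5.
Path Well→M1→Ref (+1); total 6.
No residual Well→Ref path; max flow = 6.
Certifying cut of size 6: {Well→M1, Well→M2, Well→P3, Well→P4, Well→P5, Well→Ref}.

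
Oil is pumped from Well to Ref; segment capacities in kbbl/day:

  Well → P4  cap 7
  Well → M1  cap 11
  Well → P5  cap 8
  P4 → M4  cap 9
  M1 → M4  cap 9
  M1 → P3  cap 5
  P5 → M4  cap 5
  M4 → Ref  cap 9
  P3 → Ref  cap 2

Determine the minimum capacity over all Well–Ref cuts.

11

Augment Well→P4→M4→Ref: bottleneck 7, flow now 7.
Augment Well→M1→M4→Ref: bottleneck 2, flow now 9.
Augment Well→M1→P3→Ref: bottleneck 2, flow now 11.
No augmenting path remains; maximum flow = 11.
By max-flow min-cut, the minimum cut capacity equals the max flow.
In the residual graph, reachable from Well: {Well, P4, M1, P5, M4, P3}.
Min-cut edges: M4→Ref (9), P3→Ref (2); capacity 9 + 2 = 11.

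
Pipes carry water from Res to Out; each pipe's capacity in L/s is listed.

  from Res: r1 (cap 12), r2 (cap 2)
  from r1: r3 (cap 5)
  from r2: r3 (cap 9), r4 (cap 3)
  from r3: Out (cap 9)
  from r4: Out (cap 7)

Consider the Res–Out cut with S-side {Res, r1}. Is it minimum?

Given cut capacity: 2 + 5 = 7.
Augment Res→r1→r3→Out: bottleneck 5, flow now 5.
Augment Res→r2→r3→Out: bottleneck 2, flow now 7.
No augmenting path remains; maximum flow = 7.
Cut capacity 7 equals the max flow, so it is a minimum cut.

Yes — it is a minimum cut (capacity 7).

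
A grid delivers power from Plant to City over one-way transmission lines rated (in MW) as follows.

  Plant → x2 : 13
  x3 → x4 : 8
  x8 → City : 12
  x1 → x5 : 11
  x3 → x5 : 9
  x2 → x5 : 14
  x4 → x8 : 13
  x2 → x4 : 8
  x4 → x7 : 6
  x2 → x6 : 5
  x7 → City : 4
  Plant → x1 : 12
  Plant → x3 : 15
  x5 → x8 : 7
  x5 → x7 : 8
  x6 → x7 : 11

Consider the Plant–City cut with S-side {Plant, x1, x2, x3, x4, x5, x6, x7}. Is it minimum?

No — its capacity is 24, but the minimum cut has capacity 16.

Given cut capacity: 13 + 7 + 4 = 24.
Augment Plant→x1→x5→x7→City: bottleneck 4, flow now 4.
Augment Plant→x1→x5→x8→City: bottleneck 7, flow now 11.
Augment Plant→x2→x4→x8→City: bottleneck 5, flow now 16.
No augmenting path remains; maximum flow = 16.
In the residual graph, reachable from Plant: {Plant, x1, x2, x3, x4, x5, x6, x7, x8}.
Min-cut edges: x7→City (4), x8→City (12); capacity 4 + 12 = 16.
Cut capacity 24 exceeds the max flow 16, so it is not minimum.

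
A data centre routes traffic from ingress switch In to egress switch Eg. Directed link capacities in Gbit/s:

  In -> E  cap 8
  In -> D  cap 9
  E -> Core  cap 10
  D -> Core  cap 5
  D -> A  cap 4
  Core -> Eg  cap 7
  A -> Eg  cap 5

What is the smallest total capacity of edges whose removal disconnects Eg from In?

Augment In→E→Core→Eg: bottleneck 7, flow now 7.
Augment In→D→A→Eg: bottleneck 4, flow now 11.
No augmenting path remains; maximum flow = 11.
By max-flow min-cut, the minimum cut capacity equals the max flow.
In the residual graph, reachable from In: {In, E, D, Core}.
Min-cut edges: D→A (4), Core→Eg (7); capacity 4 + 7 = 11.

11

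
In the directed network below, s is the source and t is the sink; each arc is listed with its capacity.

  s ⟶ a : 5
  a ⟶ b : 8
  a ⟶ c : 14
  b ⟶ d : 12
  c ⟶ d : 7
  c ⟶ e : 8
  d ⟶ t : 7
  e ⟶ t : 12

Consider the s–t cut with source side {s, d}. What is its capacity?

12

Edges leaving {s, d}: s→a (5), d→t (7).
Cut capacity = 5 + 7 = 12.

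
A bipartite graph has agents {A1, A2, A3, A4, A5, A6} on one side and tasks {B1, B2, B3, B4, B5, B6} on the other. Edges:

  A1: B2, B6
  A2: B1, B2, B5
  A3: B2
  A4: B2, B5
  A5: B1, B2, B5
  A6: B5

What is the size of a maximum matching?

4

Unit-capacity flow: source→left, listed edges, right→sink; max matching = max flow.
Augmenting path A1→B2 (+1); matched 1.
Augmenting path A2→B1 (+1); matched 2.
Augmenting path A4→B5 (+1); matched 3.
Augmenting path A3→B2→A1→B6 (+1); matched 4.
No augmenting path remains; maximum matching = 4.
König certificate: {A1, B1, B2, B5} is a vertex cover of size 4 (every listed pair touches it), so no matching can be larger.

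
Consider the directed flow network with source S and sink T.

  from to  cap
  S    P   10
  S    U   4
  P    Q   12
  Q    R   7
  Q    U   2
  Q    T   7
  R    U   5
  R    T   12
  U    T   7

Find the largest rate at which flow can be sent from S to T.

14

Augment S→U→T: bottleneck 4, flow now 4.
Augment S→P→Q→T: bottleneck 7, flow now 11.
Augment S→P→Q→R→T: bottleneck 3, flow now 14.
No augmenting path remains; maximum flow = 14.
In the residual graph, reachable from S: {S}.
Min-cut edges: S→P (10), S→U (4); capacity 10 + 4 = 14.
This cut is saturated, so no flow can exceed 14.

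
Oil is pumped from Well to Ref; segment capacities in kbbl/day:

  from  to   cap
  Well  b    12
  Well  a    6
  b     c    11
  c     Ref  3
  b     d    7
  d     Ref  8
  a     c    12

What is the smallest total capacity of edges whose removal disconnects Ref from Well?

Augment Well→a→c→Ref: bottleneck 3, flow now 3.
Augment Well→b→d→Ref: bottleneck 7, flow now 10.
No augmenting path remains; maximum flow = 10.
By max-flow min-cut, the minimum cut capacity equals the max flow.
In the residual graph, reachable from Well: {Well, a, b, c}.
Min-cut edges: b→d (7), c→Ref (3); capacity 7 + 3 = 10.

10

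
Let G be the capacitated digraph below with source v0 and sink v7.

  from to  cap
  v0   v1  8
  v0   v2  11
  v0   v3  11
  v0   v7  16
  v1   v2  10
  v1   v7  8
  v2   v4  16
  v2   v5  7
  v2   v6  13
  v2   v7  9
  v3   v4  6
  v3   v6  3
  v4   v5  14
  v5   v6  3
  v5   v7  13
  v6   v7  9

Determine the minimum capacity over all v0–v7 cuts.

Augment v0→v7: bottleneck 16, flow now 16.
Augment v0→v1→v7: bottleneck 8, flow now 24.
Augment v0→v2→v7: bottleneck 9, flow now 33.
Augment v0→v2→v5→v7: bottleneck 2, flow now 35.
Augment v0→v3→v6→v7: bottleneck 3, flow now 38.
Augment v0→v3→v4→v5→v7: bottleneck 6, flow now 44.
No augmenting path remains; maximum flow = 44.
By max-flow min-cut, the minimum cut capacity equals the max flow.
In the residual graph, reachable from v0: {v0, v3}.
Min-cut edges: v0→v1 (8), v0→v2 (11), v0→v7 (16), v3→v4 (6), v3→v6 (3); capacity 8 + 11 + 16 + 6 + 3 = 44.

44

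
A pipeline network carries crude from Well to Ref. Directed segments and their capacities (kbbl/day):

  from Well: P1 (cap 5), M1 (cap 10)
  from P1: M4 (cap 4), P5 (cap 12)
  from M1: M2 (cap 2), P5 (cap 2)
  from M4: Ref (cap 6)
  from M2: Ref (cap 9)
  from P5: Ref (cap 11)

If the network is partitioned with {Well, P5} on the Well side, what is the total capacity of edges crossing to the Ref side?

Edges leaving {Well, P5}: Well→P1 (5), Well→M1 (10), P5→Ref (11).
Cut capacity = 5 + 10 + 11 = 26.

26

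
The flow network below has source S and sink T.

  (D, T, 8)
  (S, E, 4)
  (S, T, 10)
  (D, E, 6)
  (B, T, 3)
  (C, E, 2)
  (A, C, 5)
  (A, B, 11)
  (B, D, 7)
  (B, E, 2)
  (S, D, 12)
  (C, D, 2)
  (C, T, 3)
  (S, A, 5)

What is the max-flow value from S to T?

Augment S→T: bottleneck 10, flow now 10.
Augment S→D→T: bottleneck 8, flow now 18.
Augment S→A→B→T: bottleneck 3, flow now 21.
Augment S→A→C→T: bottleneck 2, flow now 23.
No augmenting path remains; maximum flow = 23.
In the residual graph, reachable from S: {S, D, E}.
Min-cut edges: S→A (5), S→T (10), D→T (8); capacity 5 + 10 + 8 = 23.
This cut is saturated, so no flow can exceed 23.

23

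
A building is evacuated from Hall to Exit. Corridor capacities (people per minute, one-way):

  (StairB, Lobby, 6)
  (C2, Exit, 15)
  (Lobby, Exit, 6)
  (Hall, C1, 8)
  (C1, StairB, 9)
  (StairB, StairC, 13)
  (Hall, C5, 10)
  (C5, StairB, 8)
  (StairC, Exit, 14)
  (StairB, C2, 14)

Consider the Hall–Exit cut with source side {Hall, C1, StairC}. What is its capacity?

33

Edges leaving {Hall, C1, StairC}: Hall→C5 (10), C1→StairB (9), StairC→Exit (14).
Cut capacity = 10 + 9 + 14 = 33.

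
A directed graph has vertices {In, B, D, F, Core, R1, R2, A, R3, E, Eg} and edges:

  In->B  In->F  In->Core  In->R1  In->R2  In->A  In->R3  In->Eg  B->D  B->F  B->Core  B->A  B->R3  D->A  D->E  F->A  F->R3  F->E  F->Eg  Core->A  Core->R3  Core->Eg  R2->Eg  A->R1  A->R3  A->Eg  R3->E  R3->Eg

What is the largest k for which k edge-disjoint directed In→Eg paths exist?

6

Assign every edge capacity 1; by Menger, the answer equals the max flow.
Path In→Eg (+1); total 1.
Path In→F→Eg (+1); total 2.
Path In→Core→Eg (+1); total 3.
Path In→R2→Eg (+1); total 4.
Path In→A→Eg (+1); total 5.
Path In→R3→Eg (+1); total 6.
No residual In→Eg path; max flow = 6.
Certifying cut of size 6: {A→Eg, Core→Eg, F→Eg, In→Eg, In→R2, R3→Eg}.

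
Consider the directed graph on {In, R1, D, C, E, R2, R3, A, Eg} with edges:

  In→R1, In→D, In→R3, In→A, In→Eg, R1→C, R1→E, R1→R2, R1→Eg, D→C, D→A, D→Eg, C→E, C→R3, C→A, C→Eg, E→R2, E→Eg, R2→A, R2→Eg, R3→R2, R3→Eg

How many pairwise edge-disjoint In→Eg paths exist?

4

Assign every edge capacity 1; by Menger, the answer equals the max flow.
Path In→Eg (+1); total 1.
Path In→R1→Eg (+1); total 2.
Path In→D→Eg (+1); total 3.
Path In→R3→Eg (+1); total 4.
No residual In→Eg path; max flow = 4.
Certifying cut of size 4: {In→D, In→Eg, In→R1, In→R3}.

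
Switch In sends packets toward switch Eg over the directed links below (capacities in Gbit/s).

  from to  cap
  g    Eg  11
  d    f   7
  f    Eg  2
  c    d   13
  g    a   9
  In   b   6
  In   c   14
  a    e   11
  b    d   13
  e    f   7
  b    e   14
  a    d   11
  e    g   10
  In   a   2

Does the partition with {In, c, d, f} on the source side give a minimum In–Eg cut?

Yes — it is a minimum cut (capacity 10).

Given cut capacity: 2 + 6 + 2 = 10.
Augment In→a→d→f→Eg: bottleneck 2, flow now 2.
Augment In→b→e→g→Eg: bottleneck 6, flow now 8.
Augment In→c→d→a→e→g→Eg: bottleneck 2, flow now 10. (uses reverse residual edge)
No augmenting path remains; maximum flow = 10.
Cut capacity 10 equals the max flow, so it is a minimum cut.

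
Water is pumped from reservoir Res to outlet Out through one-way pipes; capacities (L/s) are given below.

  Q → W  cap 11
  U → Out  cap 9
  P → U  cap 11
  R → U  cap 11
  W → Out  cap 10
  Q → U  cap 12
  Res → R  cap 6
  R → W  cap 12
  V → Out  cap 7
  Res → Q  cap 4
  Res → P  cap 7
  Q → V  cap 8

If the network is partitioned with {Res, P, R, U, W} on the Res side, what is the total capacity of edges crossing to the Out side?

23

Edges leaving {Res, P, R, U, W}: Res→Q (4), U→Out (9), W→Out (10).
Cut capacity = 4 + 9 + 10 = 23.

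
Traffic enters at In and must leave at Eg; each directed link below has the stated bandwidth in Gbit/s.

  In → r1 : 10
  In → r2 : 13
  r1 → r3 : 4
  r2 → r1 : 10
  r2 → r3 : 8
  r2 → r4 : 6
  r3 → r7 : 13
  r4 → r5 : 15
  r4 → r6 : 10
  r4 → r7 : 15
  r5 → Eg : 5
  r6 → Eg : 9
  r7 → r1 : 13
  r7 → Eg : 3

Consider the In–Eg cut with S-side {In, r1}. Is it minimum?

No — its capacity is 17, but the minimum cut has capacity 9.

Given cut capacity: 13 + 4 = 17.
Augment In→r1→r3→r7→Eg: bottleneck 3, flow now 3.
Augment In→r2→r4→r5→Eg: bottleneck 5, flow now 8.
Augment In→r2→r4→r6→Eg: bottleneck 1, flow now 9.
No augmenting path remains; maximum flow = 9.
In the residual graph, reachable from In: {In, r1, r2, r3, r7}.
Min-cut edges: r2→r4 (6), r7→Eg (3); capacity 6 + 3 = 9.
Cut capacity 17 exceeds the max flow 9, so it is not minimum.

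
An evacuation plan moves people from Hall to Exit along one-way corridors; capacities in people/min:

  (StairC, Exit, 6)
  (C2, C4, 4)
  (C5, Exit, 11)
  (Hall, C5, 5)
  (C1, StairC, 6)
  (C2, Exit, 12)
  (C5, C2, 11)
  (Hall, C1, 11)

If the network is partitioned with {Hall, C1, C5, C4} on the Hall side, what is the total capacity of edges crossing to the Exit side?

Edges leaving {Hall, C1, C5, C4}: C1→StairC (6), C5→C2 (11), C5→Exit (11).
Cut capacity = 6 + 11 + 11 = 28.

28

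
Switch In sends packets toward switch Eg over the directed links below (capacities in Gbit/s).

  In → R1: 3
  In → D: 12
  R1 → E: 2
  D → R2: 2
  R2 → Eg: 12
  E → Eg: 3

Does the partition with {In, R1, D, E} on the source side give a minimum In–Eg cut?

No — its capacity is 5, but the minimum cut has capacity 4.

Given cut capacity: 2 + 3 = 5.
Augment In→R1→E→Eg: bottleneck 2, flow now 2.
Augment In→D→R2→Eg: bottleneck 2, flow now 4.
No augmenting path remains; maximum flow = 4.
In the residual graph, reachable from In: {In, R1, D}.
Min-cut edges: R1→E (2), D→R2 (2); capacity 2 + 2 = 4.
Cut capacity 5 exceeds the max flow 4, so it is not minimum.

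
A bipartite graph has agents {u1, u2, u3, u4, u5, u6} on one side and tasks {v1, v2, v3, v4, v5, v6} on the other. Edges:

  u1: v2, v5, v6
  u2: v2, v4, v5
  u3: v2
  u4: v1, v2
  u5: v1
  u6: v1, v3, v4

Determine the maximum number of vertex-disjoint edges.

5

Unit-capacity flow: source→left, listed edges, right→sink; max matching = max flow.
Augmenting path u1→v2 (+1); matched 1.
Augmenting path u2→v4 (+1); matched 2.
Augmenting path u4→v1 (+1); matched 3.
Augmenting path u6→v3 (+1); matched 4.
Augmenting path u3→v2→u1→v5 (+1); matched 5.
No augmenting path remains; maximum matching = 5.
König certificate: {u1, u2, u6, v1, v2} is a vertex cover of size 5 (every listed pair touches it), so no matching can be larger.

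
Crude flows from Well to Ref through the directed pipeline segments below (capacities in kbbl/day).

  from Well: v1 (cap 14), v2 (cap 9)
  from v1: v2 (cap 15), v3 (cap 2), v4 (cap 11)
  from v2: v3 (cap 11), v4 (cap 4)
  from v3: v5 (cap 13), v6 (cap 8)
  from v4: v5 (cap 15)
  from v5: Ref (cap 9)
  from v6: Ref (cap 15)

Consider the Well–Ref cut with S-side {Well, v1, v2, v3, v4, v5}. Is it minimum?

Given cut capacity: 8 + 9 = 17.
Augment Well→v1→v3→v5→Ref: bottleneck 2, flow now 2.
Augment Well→v1→v4→v5→Ref: bottleneck 7, flow now 9.
Augment Well→v2→v3→v6→Ref: bottleneck 8, flow now 17.
No augmenting path remains; maximum flow = 17.
Cut capacity 17 equals the max flow, so it is a minimum cut.

Yes — it is a minimum cut (capacity 17).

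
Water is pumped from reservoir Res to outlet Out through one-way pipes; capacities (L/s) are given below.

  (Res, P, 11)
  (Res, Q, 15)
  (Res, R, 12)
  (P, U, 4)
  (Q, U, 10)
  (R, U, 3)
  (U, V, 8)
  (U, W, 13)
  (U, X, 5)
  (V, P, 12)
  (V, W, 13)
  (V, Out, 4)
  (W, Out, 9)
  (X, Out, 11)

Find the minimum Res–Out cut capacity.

Augment Res→P→U→V→Out: bottleneck 4, flow now 4.
Augment Res→Q→U→W→Out: bottleneck 9, flow now 13.
Augment Res→Q→U→X→Out: bottleneck 1, flow now 14.
Augment Res→R→U→X→Out: bottleneck 3, flow now 17.
No augmenting path remains; maximum flow = 17.
By max-flow min-cut, the minimum cut capacity equals the max flow.
In the residual graph, reachable from Res: {Res, P, Q, R}.
Min-cut edges: P→U (4), Q→U (10), R→U (3); capacity 4 + 10 + 3 = 17.

17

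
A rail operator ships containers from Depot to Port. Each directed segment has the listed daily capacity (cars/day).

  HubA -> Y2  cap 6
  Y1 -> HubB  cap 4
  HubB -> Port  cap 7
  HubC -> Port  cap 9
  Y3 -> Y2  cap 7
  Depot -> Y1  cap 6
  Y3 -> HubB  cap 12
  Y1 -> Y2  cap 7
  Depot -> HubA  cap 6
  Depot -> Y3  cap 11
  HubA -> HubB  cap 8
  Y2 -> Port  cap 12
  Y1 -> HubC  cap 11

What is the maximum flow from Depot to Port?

Augment Depot→Y3→Y2→Port: bottleneck 7, flow now 7.
Augment Depot→Y3→HubB→Port: bottleneck 4, flow now 11.
Augment Depot→Y1→Y2→Port: bottleneck 5, flow now 16.
Augment Depot→Y1→HubC→Port: bottleneck 1, flow now 17.
Augment Depot→HubA→HubB→Port: bottleneck 3, flow now 20.
Augment Depot→HubA→Y2→Y1→HubC→Port: bottleneck 3, flow now 23. (uses reverse residual edge)
No augmenting path remains; maximum flow = 23.
In the residual graph, reachable from Depot: {Depot}.
Min-cut edges: Depot→Y3 (11), Depot→Y1 (6), Depot→HubA (6); capacity 11 + 6 + 6 = 23.
This cut is saturated, so no flow can exceed 23.

23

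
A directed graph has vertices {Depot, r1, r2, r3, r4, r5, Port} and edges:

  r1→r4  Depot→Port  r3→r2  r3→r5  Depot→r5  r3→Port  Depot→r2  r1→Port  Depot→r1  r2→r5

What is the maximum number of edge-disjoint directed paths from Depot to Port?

2

Assign every edge capacity 1; by Menger, the answer equals the max flow.
Path Depot→Port (+1); total 1.
Path Depot→r1→Port (+1); total 2.
No residual Depot→Port path; max flow = 2.
Certifying cut of size 2: {Depot→Port, Depot→r1}.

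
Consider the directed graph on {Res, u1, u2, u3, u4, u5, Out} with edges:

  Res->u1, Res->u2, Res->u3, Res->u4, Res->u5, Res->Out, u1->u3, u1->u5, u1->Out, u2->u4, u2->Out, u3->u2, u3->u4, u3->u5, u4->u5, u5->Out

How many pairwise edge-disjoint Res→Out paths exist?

Assign every edge capacity 1; by Menger, the answer equals the max flow.
Path Res→Out (+1); total 1.
Path Res→u1→Out (+1); total 2.
Path Res→u2→Out (+1); total 3.
Path Res→u5→Out (+1); total 4.
No residual Res→Out path; max flow = 4.
Certifying cut of size 4: {Res→Out, Res→u1, u2→Out, u5→Out}.

4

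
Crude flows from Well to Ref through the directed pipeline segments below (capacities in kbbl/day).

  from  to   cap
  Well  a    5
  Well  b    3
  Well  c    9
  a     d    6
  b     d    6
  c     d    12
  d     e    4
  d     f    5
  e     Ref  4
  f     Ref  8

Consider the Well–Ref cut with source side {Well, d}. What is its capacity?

26

Edges leaving {Well, d}: Well→a (5), Well→b (3), Well→c (9), d→e (4), d→f (5).
Cut capacity = 5 + 3 + 9 + 4 + 5 = 26.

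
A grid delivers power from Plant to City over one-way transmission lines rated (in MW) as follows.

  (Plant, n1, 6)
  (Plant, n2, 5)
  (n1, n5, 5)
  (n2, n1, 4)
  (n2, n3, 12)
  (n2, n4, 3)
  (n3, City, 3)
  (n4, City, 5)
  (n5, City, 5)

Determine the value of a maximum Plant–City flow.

Augment Plant→n1→n5→City: bottleneck 5, flow now 5.
Augment Plant→n2→n3→City: bottleneck 3, flow now 8.
Augment Plant→n2→n4→City: bottleneck 2, flow now 10.
No augmenting path remains; maximum flow = 10.
In the residual graph, reachable from Plant: {Plant, n1}.
Min-cut edges: Plant→n2 (5), n1→n5 (5); capacity 5 + 5 = 10.
This cut is saturated, so no flow can exceed 10.

10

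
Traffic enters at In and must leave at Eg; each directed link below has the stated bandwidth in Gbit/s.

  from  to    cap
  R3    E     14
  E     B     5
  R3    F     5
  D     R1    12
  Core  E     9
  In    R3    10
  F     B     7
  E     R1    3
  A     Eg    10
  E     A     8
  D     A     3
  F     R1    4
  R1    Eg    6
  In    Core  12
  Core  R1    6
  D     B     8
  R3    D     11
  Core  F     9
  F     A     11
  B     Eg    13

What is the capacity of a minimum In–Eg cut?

Augment In→Core→R1→Eg: bottleneck 6, flow now 6.
Augment In→Core→E→A→Eg: bottleneck 6, flow now 12.
Augment In→R3→E→A→Eg: bottleneck 2, flow now 14.
Augment In→R3→E→B→Eg: bottleneck 5, flow now 19.
Augment In→R3→F→A→Eg: bottleneck 2, flow now 21.
Augment In→R3→F→B→Eg: bottleneck 1, flow now 22.
No augmenting path remains; maximum flow = 22.
By max-flow min-cut, the minimum cut capacity equals the max flow.
In the residual graph, reachable from In: {In}.
Min-cut edges: In→Core (12), In→R3 (10); capacity 12 + 10 = 22.

22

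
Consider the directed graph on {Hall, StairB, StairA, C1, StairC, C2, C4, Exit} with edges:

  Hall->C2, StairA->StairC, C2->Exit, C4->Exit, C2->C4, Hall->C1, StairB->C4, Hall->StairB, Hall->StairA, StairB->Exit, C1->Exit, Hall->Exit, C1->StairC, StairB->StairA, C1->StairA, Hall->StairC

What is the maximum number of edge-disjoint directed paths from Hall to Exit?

4

Assign every edge capacity 1; by Menger, the answer equals the max flow.
Path Hall→Exit (+1); total 1.
Path Hall→StairB→Exit (+1); total 2.
Path Hall→C1→Exit (+1); total 3.
Path Hall→C2→Exit (+1); total 4.
No residual Hall→Exit path; max flow = 4.
Certifying cut of size 4: {Hall→C1, Hall→C2, Hall→Exit, Hall→StairB}.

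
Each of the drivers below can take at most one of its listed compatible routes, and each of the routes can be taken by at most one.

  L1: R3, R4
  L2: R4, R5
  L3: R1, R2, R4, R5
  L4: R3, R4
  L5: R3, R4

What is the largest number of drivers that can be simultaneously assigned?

Unit-capacity flow: source→left, listed edges, right→sink; max matching = max flow.
Augmenting path L1→R3 (+1); matched 1.
Augmenting path L2→R4 (+1); matched 2.
Augmenting path L3→R1 (+1); matched 3.
Augmenting path L4→R4→L2→R5 (+1); matched 4.
No augmenting path remains; maximum matching = 4.
König certificate: {L2, L3, R3, R4} is a vertex cover of size 4 (every listed pair touches it), so no matching can be larger.

4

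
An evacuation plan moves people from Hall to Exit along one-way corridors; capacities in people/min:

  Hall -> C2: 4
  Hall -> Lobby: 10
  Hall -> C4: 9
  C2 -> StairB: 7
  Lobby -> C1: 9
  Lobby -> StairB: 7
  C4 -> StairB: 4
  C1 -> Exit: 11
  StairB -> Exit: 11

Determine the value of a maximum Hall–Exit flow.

18

Augment Hall→C2→StairB→Exit: bottleneck 4, flow now 4.
Augment Hall→Lobby→C1→Exit: bottleneck 9, flow now 13.
Augment Hall→Lobby→StairB→Exit: bottleneck 1, flow now 14.
Augment Hall→C4→StairB→Exit: bottleneck 4, flow now 18.
No augmenting path remains; maximum flow = 18.
In the residual graph, reachable from Hall: {Hall, C4}.
Min-cut edges: Hall→C2 (4), Hall→Lobby (10), C4→StairB (4); capacity 4 + 10 + 4 = 18.
This cut is saturated, so no flow can exceed 18.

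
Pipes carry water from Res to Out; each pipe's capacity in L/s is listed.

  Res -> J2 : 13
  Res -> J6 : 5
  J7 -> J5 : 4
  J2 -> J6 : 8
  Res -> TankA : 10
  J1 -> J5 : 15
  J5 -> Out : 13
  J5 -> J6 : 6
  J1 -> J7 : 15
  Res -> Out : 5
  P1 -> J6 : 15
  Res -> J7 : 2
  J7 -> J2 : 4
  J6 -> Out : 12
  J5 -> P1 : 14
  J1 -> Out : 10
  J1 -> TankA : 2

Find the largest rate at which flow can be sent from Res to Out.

19

Augment Res→Out: bottleneck 5, flow now 5.
Augment Res→J6→Out: bottleneck 5, flow now 10.
Augment Res→J7→J5→Out: bottleneck 2, flow now 12.
Augment Res→J2→J6→Out: bottleneck 7, flow now 19.
No augmenting path remains; maximum flow = 19.
In the residual graph, reachable from Res: {Res, TankA, J2, J6}.
Min-cut edges: Res→J7 (2), Res→Out (5), J6→Out (12); capacity 2 + 5 + 12 = 19.
This cut is saturated, so no flow can exceed 19.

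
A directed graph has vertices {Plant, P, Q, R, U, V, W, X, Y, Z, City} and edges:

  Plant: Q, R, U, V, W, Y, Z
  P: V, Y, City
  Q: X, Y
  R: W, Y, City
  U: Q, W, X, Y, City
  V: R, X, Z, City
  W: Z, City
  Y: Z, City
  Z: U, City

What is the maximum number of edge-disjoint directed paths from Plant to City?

6

Assign every edge capacity 1; by Menger, the answer equals the max flow.
Path Plant→R→City (+1); total 1.
Path Plant→U→City (+1); total 2.
Path Plant→V→City (+1); total 3.
Path Plant→W→City (+1); total 4.
Path Plant→Y→City (+1); total 5.
Path Plant→Z→City (+1); total 6.
No residual Plant→City path; max flow = 6.
Certifying cut of size 6: {Plant→R, Plant→V, U→City, W→City, Y→City, Z→City}.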